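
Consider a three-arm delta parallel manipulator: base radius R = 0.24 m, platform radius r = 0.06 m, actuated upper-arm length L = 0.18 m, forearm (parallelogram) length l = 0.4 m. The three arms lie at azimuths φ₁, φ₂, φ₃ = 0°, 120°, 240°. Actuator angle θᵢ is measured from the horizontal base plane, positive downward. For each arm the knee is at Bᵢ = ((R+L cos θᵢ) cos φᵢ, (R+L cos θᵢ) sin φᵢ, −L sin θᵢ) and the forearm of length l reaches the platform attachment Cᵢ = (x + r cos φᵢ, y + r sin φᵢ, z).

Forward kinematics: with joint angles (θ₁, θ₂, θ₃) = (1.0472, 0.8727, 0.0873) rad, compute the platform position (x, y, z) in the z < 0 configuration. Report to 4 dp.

arm 1 at φ=0.0°: ρ1 = 0.2700;  S1 = (0.2700, 0.0000, -0.1559)
S2 = (0.2957·cos120.0°, 0.2957·sin120.0°, -0.1379) = (-0.1478, 0.2561, -0.1379)
arm 3 at φ=240.0°: ρ3 = 0.3593;  S3 = (-0.1797, -0.3112, -0.0157)
subtract pairs → two planes through P
linear system: -0.8357x+0.5122y = 0.0093−0.0360z; -0.8993x+-0.6224y = 0.0322−0.2804z
Cramer: x(z) = -0.0227+0.1693z;  y(z) = -0.0189+0.2059z
sphere 1 gives Az²+Bz+C=0 with A=1.0711, B=0.2049, C=-0.0497;  B²−4AC=0.2549;  roots -0.3313, 0.1400;  negative root z = -0.3313
x = -0.0787, y = -0.0871

(-0.0787, -0.0871, -0.3313)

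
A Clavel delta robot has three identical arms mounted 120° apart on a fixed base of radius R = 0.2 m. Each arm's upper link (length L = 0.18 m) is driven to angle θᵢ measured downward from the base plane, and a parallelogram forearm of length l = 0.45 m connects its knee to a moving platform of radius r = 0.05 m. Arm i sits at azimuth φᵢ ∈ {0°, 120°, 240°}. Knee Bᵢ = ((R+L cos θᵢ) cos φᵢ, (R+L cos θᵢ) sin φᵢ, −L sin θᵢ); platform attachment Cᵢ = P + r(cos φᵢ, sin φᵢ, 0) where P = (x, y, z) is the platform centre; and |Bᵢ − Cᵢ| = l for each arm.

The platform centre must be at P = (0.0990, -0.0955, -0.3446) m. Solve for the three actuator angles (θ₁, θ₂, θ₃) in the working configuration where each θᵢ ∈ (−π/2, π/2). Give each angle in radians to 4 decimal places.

arm 1 (φ=0.0°): x'=0.0990, y'=-0.0955
  e−x'=0.0510;  (l²−L²−(e−x')²−y'²−z²)/2L = 0.1101
  √(A²+B²)=0.3484;  θ1 = -1.4239+1.2493 ≈ -0.1746
φ2=120.0° → target in arm frame (-0.1322, -0.0380)
  A=0.2822, B=-0.3446, C=(l²−L²−A²−y'²−z²)/(2L)=-0.0826
  θ2 = atan2(B,A) + arccos(C/0.4454) = 0.8727
rotate P by −φ3: (0.0332, 0.1335, -0.3446)
  e−x'=0.1168;  (l²−L²−(e−x')²−y'²−z²)/2L = 0.0553
  γ=atan2(-0.3446,0.1168)=-1.2440;  ψ=arccos(0.1519)=1.4184;  θ3=γ+ψ≈0.1743

θ₁ = -0.1746, θ₂ = 0.8727, θ₃ = 0.1743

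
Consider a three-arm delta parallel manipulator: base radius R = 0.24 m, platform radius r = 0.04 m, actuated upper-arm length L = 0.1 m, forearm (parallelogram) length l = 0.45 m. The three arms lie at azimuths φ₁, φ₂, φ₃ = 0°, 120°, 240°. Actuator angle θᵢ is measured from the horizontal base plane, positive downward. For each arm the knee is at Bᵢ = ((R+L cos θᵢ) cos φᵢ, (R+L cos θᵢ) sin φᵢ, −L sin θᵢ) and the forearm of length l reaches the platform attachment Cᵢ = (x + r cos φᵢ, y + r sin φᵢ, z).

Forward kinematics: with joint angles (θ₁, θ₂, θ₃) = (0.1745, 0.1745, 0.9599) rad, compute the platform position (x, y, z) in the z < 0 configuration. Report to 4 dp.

(0.0402, 0.0697, -0.3792)

arm 1 at φ=0.0°: ρ1 = 0.2985;  O1 = (0.2985, 0.0000, -0.0174)
φ2=120.0°: virtual centre (-0.1492, 0.2585, -0.0174), radius l
arm 3 at φ=240.0°: ρ3 = 0.2574;  O3 = (-0.1287, -0.2229, -0.0819)
|O₂|²−|O₁|² = 0.0000;  |O₃|²−|O₁|² = -0.0164
plane₁₂: -0.8954x+0.5170y+0.0000z = 0.0000
Cramer: x(z) = 0.0101-0.0794z;  y(z) = 0.0175-0.1375z
into |P−O₁|² = l²: 1.0252z² + 0.0757z + -0.1187 = 0;  Δ = 0.4926;  z = -0.3792 or 0.3054 → z<0 root = -0.3792
x = 0.0402, y = 0.0697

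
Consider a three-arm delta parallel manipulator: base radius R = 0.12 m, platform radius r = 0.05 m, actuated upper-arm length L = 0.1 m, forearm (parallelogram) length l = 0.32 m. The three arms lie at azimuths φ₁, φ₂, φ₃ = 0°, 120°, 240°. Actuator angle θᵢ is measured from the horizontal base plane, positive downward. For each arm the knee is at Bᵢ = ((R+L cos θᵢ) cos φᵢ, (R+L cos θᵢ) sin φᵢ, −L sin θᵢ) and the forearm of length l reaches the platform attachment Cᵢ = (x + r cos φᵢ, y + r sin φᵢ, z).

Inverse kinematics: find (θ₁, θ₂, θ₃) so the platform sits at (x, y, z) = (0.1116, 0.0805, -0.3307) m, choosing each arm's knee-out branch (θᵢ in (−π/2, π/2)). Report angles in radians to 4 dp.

θ₁ = 0.2621, θ₂ = 0.7856, θ₃ = 1.3968

rotate P by −φ1: (0.1116, 0.0805, -0.3307)
  e−x'=-0.0416;  (l²−L²−(e−x')²−y'²−z²)/2L = -0.1259
  √(A²+B²)=0.3333;  θ1 = -1.6959+1.9580 ≈ 0.2621
rotate P by −φ2: (0.0139, -0.1369, -0.3307)
  A=0.0561, B=-0.3307, C=(l²−L²−A²−y'²−z²)/(2L)=-0.1942
  γ=atan2(-0.3307,0.0561)=-1.4028;  ψ=arccos(-0.5791)=2.1884;  θ2=γ+ψ≈0.7856
φ3=240.0° → target in arm frame (-0.1255, 0.0564)
  A cos θ + B sin θ = C:  0.1955·cos θ + -0.3307·sin θ = -0.2918
  √(A²+B²)=0.3842;  θ3 = -1.0369+2.4336 ≈ 1.3968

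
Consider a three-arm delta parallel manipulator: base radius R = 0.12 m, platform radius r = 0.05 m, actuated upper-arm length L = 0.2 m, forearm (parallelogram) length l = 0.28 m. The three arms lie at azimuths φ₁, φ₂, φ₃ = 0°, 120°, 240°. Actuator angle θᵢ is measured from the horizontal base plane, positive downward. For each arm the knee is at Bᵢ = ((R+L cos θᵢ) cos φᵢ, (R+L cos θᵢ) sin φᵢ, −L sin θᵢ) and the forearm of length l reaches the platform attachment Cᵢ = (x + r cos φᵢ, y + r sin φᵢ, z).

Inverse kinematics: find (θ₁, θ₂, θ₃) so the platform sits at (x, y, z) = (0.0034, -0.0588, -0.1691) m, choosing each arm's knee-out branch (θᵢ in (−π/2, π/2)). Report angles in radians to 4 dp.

θ₁ = 0.3489, θ₂ = 0.6984, θ₃ = -0.0002

rotate P by −φ1: (0.0034, -0.0588, -0.1691)
  e−x'=0.0666;  (l²−L²−(e−x')²−y'²−z²)/2L = 0.0048
  √(A²+B²)=0.1817;  θ1 = -1.1956+1.5445 ≈ 0.3489
rotate P by −φ2: (-0.0526, 0.0265, -0.1691)
  e−x'=0.1226;  (l²−L²−(e−x')²−y'²−z²)/2L = -0.0148
  √(A²+B²)=0.2089;  θ2 = -0.9434+1.6418 ≈ 0.6984
rotate P by −φ3: (0.0492, 0.0323, -0.1691)
  A=0.0208, B=-0.1691, C=(l²−L²−A²−y'²−z²)/(2L)=0.0208
  γ=atan2(-0.1691,0.0208)=-1.4485;  ψ=arccos(0.1222)=1.4483;  θ3=γ+ψ≈-0.0002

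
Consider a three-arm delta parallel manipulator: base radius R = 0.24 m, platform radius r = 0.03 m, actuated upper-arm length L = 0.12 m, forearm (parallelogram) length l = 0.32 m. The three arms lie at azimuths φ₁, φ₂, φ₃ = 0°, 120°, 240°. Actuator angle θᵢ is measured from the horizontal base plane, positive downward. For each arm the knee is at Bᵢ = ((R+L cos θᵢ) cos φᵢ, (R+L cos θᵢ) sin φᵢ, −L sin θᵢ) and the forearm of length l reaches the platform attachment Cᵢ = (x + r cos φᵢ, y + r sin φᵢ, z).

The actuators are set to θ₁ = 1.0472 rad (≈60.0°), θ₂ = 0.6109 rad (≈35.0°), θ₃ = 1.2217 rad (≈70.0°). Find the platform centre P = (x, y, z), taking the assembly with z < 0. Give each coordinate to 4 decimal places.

(-0.0102, 0.0470, -0.2512)

S1 = (0.2700·cos0.0°, 0.2700·sin0.0°, -0.1039) = (0.2700, 0.0000, -0.1039)
S2 = (0.3083·cos120.0°, 0.3083·sin120.0°, -0.0688) = (-0.1541, 0.2670, -0.0688)
φ3=240.0°: virtual centre (-0.1255, -0.2174, -0.1128), radius l
subtract pairs → two planes through P
[-0.8483 0.5340 0.0702]·P = 0.0161;  [-0.7910 -0.4348 -0.0177]·P = -0.0080
Cramer: x(z) = -0.0035+0.0266z;  y(z) = 0.0246-0.0891z
sphere 1 gives Az²+Bz+C=0 with A=1.0087, B=0.1889, C=-0.0162;  B²−4AC=0.1011;  roots -0.2512, 0.0640;  negative root z = -0.2512
x = -0.0102, y = 0.0470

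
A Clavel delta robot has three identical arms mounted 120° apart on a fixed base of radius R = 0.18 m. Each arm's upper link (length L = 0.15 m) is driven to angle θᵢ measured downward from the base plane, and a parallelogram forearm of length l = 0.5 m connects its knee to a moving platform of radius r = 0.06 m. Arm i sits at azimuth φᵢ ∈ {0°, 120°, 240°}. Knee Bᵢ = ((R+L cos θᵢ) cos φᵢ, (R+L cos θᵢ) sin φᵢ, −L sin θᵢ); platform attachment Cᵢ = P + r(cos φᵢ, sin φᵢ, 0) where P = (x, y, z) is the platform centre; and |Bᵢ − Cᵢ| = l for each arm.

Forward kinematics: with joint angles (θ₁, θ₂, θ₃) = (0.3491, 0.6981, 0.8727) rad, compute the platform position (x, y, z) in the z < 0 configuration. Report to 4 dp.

φ1=0.0°: virtual centre (0.2610, 0.0000, -0.0513), radius l
arm 2 at φ=120.0°: e+L cos θ2 = 0.2349;  S2 = (-0.1175, 0.2034, -0.0964)
arm 3 at φ=240.0°: e+L cos θ3 = 0.2164;  S3 = (-0.1082, -0.1874, -0.1149)
|S₂|²−|S₁|² = -0.0063;  |S₃|²−|S₁|² = -0.0107
plane₁₂: -0.7568x+0.4069y+-0.0902z = -0.0063
Cramer: x(z) = 0.0115-0.1465z;  y(z) = 0.0059-0.0508z
sphere 1 gives Az²+Bz+C=0 with A=1.0240, B=0.1751, C=-0.1851;  B²−4AC=0.7888;  roots -0.5191, 0.3481;  negative root z = -0.5191
x = 0.0875, y = 0.0323

(0.0875, 0.0323, -0.5191)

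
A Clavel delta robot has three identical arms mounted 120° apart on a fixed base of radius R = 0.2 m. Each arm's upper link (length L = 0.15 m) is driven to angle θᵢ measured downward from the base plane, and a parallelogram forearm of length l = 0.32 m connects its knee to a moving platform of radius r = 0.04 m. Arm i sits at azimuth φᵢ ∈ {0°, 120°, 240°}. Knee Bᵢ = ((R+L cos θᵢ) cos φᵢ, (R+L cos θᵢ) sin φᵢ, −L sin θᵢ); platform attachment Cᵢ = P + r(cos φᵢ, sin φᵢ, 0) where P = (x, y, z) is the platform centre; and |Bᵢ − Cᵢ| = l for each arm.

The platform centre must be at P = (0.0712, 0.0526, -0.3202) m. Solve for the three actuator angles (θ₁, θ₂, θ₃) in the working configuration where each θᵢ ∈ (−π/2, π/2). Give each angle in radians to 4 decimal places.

arm 1 (φ=0.0°): x'=0.0712, y'=0.0526
  A=0.0888, B=-0.3202, C=(l²−L²−A²−y'²−z²)/(2L)=-0.1109
  γ=atan2(-0.3202,0.0888)=-1.3003;  ψ=arccos(-0.3339)=1.9112;  θ1=γ+ψ≈0.6109
φ2=120.0° → target in arm frame (0.0100, -0.0880)
  A cos θ + B sin θ = C:  0.1500·cos θ + -0.3202·sin θ = -0.1763
  θ2 = atan2(B,A) + arccos(C/0.3536) = 0.9600
φ3=240.0° → target in arm frame (-0.0812, 0.0354)
  A cos θ + B sin θ = C:  0.2412·cos θ + -0.3202·sin θ = -0.2734
  θ3 = atan2(B,A) + arccos(C/0.4009) = 1.3962

θ₁ = 0.6109, θ₂ = 0.9600, θ₃ = 1.3962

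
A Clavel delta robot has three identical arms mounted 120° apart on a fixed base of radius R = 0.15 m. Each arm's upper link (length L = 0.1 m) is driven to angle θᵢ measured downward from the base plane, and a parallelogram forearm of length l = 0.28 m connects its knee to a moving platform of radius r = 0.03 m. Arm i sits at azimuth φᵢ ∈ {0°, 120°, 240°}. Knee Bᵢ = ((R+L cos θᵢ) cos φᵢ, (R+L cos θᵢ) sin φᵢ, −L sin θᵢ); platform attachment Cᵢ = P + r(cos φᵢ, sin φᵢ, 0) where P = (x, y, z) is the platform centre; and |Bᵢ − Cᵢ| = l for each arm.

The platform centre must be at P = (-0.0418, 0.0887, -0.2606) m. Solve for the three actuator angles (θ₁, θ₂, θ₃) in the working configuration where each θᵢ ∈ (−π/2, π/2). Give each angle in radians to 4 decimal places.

φ1=0.0° → target in arm frame (-0.0418, 0.0887)
  A=0.1618, B=-0.2606, C=(l²−L²−A²−y'²−z²)/(2L)=-0.1678
  γ=atan2(-0.2606,0.1618)=-1.0152;  ψ=arccos(-0.5470)=2.1496;  θ1=γ+ψ≈1.1344
arm 2 (φ=120.0°): x'=0.0977, y'=-0.0082
  A cos θ + B sin θ = C:  0.0223·cos θ + -0.2606·sin θ = -0.0004
  γ=atan2(-0.2606,0.0223)=-1.4855;  ψ=arccos(-0.0014)=1.5722;  θ2=γ+ψ≈0.0867
φ3=240.0° → target in arm frame (-0.0559, -0.0805)
  A cos θ + B sin θ = C:  0.1759·cos θ + -0.2606·sin θ = -0.1847
  θ3 = atan2(B,A) + arccos(C/0.3144) = 1.2218

θ₁ = 1.1344, θ₂ = 0.0867, θ₃ = 1.2218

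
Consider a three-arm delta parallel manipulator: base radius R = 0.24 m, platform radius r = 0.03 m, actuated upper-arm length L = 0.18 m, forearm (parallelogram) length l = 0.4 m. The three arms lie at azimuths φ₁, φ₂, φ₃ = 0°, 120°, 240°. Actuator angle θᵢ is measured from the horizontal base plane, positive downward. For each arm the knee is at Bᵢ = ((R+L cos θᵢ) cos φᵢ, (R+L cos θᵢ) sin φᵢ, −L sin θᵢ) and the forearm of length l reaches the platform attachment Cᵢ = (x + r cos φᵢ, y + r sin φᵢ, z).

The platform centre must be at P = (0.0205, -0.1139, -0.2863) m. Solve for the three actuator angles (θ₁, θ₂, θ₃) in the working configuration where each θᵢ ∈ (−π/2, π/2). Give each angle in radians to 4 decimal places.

θ₁ = 0.6110, θ₂ = 1.2218, θ₃ = 0.1741

arm 1 (φ=0.0°): x'=0.0205, y'=-0.1139
  A=0.1895, B=-0.2863, C=(l²−L²−A²−y'²−z²)/(2L)=-0.0090
  θ1 = atan2(B,A) + arccos(C/0.3433) = 0.6110
arm 2 (φ=120.0°): x'=-0.1089, y'=0.0392
  e−x'=0.3189;  (l²−L²−(e−x')²−y'²−z²)/2L = -0.1600
  θ2 = atan2(B,A) + arccos(C/0.4286) = 1.2218
arm 3 (φ=240.0°): x'=0.0884, y'=0.0747
  e−x'=0.1216;  (l²−L²−(e−x')²−y'²−z²)/2L = 0.0702
  γ=atan2(-0.2863,0.1216)=-1.1691;  ψ=arccos(0.2256)=1.3432;  θ3=γ+ψ≈0.1741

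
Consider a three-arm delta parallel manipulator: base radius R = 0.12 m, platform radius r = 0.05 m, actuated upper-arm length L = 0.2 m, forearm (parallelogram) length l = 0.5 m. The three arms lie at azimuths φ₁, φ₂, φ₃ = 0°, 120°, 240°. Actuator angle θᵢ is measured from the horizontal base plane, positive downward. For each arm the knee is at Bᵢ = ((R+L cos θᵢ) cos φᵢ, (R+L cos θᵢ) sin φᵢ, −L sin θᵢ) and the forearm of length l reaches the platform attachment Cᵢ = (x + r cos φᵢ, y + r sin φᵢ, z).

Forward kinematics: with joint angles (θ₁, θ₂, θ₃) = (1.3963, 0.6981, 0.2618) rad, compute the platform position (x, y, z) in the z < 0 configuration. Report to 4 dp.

(-0.2764, -0.0863, -0.5089)

arm 1 at φ=0.0°: e+L cos θ1 = 0.1047;  S1 = (0.1047, 0.0000, -0.1970)
arm 2 at φ=120.0°: e+L cos θ2 = 0.2232;  S2 = (-0.1116, 0.1933, -0.1286)
arm 3 at φ=240.0°: e+L cos θ3 = 0.2632;  S3 = (-0.1316, -0.2279, -0.0518)
eliminate P² terms by subtracting sphere 1 from 2 and 3
plane₁₂: -0.4327x+0.3866y+0.1368z = 0.0166
det = 0.3800;  x = -0.0425+0.4596z,  y = -0.0046+0.1605z
into |P−S₁|² = l²: 1.2370z² + 0.2571z + -0.1895 = 0;  Δ = 1.0039;  z = -0.5089 or 0.3010 → z<0 root = -0.5089
x = -0.2764, y = -0.0863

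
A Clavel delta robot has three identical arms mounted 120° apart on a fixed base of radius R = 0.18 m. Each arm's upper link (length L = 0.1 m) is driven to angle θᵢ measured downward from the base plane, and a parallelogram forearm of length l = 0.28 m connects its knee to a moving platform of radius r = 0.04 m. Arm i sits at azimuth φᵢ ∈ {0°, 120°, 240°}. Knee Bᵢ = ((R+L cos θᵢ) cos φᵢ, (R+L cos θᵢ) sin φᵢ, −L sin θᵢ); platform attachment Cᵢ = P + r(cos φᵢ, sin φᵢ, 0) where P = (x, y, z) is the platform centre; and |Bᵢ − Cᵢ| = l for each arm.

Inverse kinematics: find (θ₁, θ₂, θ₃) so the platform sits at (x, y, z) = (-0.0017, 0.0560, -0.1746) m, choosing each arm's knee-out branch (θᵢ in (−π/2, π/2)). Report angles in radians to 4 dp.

θ₁ = 0.3488, θ₂ = -0.3495, θ₃ = 0.7856

rotate P by −φ1: (-0.0017, 0.0560, -0.1746)
  A=0.1417, B=-0.1746, C=(l²−L²−A²−y'²−z²)/(2L)=0.0735
  γ=atan2(-0.1746,0.1417)=-0.8890;  ψ=arccos(0.3269)=1.2378;  θ1=γ+ψ≈0.3488
rotate P by −φ2: (0.0493, -0.0265, -0.1746)
  A cos θ + B sin θ = C:  0.0907·cos θ + -0.1746·sin θ = 0.1450
  γ=atan2(-0.1746,0.0907)=-1.0919;  ψ=arccos(0.7369)=0.7424;  θ2=γ+ψ≈-0.3495
rotate P by −φ3: (-0.0476, -0.0295, -0.1746)
  e−x'=0.1876;  (l²−L²−(e−x')²−y'²−z²)/2L = 0.0092
  γ=atan2(-0.1746,0.1876)=-0.7494;  ψ=arccos(0.0358)=1.5350;  θ3=γ+ψ≈0.7856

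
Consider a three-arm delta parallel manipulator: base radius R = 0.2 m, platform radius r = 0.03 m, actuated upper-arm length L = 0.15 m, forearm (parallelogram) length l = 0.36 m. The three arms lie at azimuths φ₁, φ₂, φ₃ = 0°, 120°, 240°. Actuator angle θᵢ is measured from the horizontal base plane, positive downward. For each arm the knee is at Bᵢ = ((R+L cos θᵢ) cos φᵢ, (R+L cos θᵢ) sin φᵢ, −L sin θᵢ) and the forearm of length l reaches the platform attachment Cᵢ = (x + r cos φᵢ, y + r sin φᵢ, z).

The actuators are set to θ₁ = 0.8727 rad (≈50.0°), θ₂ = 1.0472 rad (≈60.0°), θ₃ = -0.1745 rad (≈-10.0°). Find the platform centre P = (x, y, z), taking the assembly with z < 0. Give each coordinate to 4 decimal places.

(-0.0396, -0.1089, -0.2701)

arm 1 at φ=0.0°: (R−r)+L cos θ1 = 0.2664;  O1 = (0.2664, 0.0000, -0.1149)
φ2=120.0°: virtual centre (-0.1225, 0.2122, -0.1299), radius l
arm 3 at φ=240.0°: (R−r)+L cos θ3 = 0.3177;  O3 = (-0.1589, -0.2752, 0.0260)
|O₂|²−|O₁|² = -0.0073;  |O₃|²−|O₁|² = 0.0174
[-0.7778 0.4244 -0.0300]·P = -0.0073;  [-0.8506 -0.5503 0.2819]·P = 0.0174
Cramer: x(z) = -0.0043+0.1307z;  y(z) = -0.0250+0.3102z
quadratic in z: (1.1133)z²+(0.1435)z+(-0.0425)=0, √Δ=0.4580 → z ∈ {-0.2701, 0.1412}; z = -0.2701 (taking z<0)
x = -0.0396, y = -0.1089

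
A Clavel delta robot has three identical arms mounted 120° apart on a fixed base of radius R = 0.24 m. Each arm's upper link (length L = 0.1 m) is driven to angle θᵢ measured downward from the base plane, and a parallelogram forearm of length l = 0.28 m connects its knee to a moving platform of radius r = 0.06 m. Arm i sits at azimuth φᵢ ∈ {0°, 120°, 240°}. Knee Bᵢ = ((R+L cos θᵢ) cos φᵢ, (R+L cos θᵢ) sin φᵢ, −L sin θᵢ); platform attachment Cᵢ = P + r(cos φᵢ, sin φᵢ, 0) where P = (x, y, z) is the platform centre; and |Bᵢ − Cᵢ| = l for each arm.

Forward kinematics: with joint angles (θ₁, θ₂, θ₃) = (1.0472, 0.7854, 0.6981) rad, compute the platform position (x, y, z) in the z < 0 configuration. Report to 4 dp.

arm 1 at φ=0.0°: ρ1 = 0.2300;  centre 1 = (0.2300, 0.0000, -0.0866)
arm 2 at φ=120.0°: ρ2 = 0.2507;  centre 2 = (-0.1254, 0.2171, -0.0707)
φ3=240.0°: virtual centre (-0.1283, -0.2222, -0.0643), radius l
|centre ₂|²−|centre ₁|² = 0.0075;  |centre ₃|²−|centre ₁|² = 0.0096
linear system: -0.7107x+0.4342y = 0.0075−0.0318z; -0.7166x+-0.4445y = 0.0096−0.0447z
Cramer: x(z) = -0.0119+0.0535z;  y(z) = -0.0023+0.0143z
quadratic in z: (1.0031)z²+(0.1473)z+(-0.0124)=0, √Δ=0.2671 → z ∈ {-0.2065, 0.0597}; z = -0.2065 (taking z<0)
x = -0.0230, y = -0.0053

(-0.0230, -0.0053, -0.2065)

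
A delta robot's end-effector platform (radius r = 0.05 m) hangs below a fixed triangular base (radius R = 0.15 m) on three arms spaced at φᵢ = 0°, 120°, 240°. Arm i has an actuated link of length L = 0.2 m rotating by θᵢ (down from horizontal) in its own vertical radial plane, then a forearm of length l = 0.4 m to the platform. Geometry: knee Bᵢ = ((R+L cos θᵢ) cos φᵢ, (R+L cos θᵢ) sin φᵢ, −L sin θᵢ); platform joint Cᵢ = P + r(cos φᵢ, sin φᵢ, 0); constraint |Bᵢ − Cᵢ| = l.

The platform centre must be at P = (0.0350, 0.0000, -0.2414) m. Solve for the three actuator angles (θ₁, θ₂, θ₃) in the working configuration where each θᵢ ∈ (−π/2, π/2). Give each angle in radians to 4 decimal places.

arm 1 (φ=0.0°): x'=0.0350, y'=0.0000
  A=0.0650, B=-0.2414, C=(l²−L²−A²−y'²−z²)/(2L)=0.1438
  θ1 = atan2(B,A) + arccos(C/0.2500) = -0.3496
arm 2 (φ=120.0°): x'=-0.0175, y'=-0.0303
  A=0.1175, B=-0.2414, C=(l²−L²−A²−y'²−z²)/(2L)=0.1175
  √(A²+B²)=0.2685;  θ2 = -1.1178+1.1178 ≈ 0.0000
rotate P by −φ3: (-0.0175, 0.0303, -0.2414)
  A=0.1175, B=-0.2414, C=(l²−L²−A²−y'²−z²)/(2L)=0.1175
  θ3 = atan2(B,A) + arccos(C/0.2685) = 0.0000

θ₁ = -0.3496, θ₂ = 0.0000, θ₃ = 0.0000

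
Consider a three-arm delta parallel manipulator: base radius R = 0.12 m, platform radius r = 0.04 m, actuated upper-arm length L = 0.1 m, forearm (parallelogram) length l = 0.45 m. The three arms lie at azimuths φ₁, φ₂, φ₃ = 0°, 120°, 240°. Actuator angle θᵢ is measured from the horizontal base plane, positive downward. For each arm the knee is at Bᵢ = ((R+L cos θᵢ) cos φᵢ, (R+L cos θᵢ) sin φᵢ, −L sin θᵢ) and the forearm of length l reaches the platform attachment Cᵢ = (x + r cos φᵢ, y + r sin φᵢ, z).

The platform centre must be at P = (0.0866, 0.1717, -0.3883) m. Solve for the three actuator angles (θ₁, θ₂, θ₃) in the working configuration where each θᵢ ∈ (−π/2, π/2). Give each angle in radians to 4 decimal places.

θ₁ = -0.1747, θ₂ = -0.2620, θ₃ = 0.9595

arm 1 (φ=0.0°): x'=0.0866, y'=0.1717
  A cos θ + B sin θ = C:  -0.0066·cos θ + -0.3883·sin θ = 0.0610
  γ=atan2(-0.3883,-0.0066)=-1.5878;  ψ=arccos(0.1571)=1.4131;  θ1=γ+ψ≈-0.1747
rotate P by −φ2: (0.1054, -0.1608, -0.3883)
  e−x'=-0.0254;  (l²−L²−(e−x')²−y'²−z²)/2L = 0.0760
  θ2 = atan2(B,A) + arccos(C/0.3891) = -0.2620
arm 3 (φ=240.0°): x'=-0.1920, y'=-0.0109
  A=0.2720, B=-0.3883, C=(l²−L²−A²−y'²−z²)/(2L)=-0.1619
  γ=atan2(-0.3883,0.2720)=-0.9597;  ψ=arccos(-0.3415)=1.9193;  θ3=γ+ψ≈0.9595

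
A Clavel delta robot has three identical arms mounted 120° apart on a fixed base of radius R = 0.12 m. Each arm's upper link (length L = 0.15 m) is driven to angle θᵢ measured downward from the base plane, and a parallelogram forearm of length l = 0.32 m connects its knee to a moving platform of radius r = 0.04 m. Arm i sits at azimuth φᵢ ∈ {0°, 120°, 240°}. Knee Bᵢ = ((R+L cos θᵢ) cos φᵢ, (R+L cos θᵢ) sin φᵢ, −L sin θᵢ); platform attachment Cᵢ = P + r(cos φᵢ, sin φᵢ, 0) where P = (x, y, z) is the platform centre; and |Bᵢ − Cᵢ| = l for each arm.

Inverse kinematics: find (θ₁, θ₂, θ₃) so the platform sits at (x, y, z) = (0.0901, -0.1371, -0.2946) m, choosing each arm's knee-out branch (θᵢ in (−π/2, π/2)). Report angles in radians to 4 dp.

θ₁ = 0.2616, θ₂ = 1.3087, θ₃ = 0.3487

φ1=0.0° → target in arm frame (0.0901, -0.1371)
  A=-0.0101, B=-0.2946, C=(l²−L²−A²−y'²−z²)/(2L)=-0.0860
  √(A²+B²)=0.2948;  θ1 = -1.6051+1.8667 ≈ 0.2616
rotate P by −φ2: (-0.1638, -0.0095, -0.2946)
  A cos θ + B sin θ = C:  0.2438·cos θ + -0.2946·sin θ = -0.2214
  √(A²+B²)=0.3824;  θ2 = -0.8795+2.1882 ≈ 1.3087
rotate P by −φ3: (0.0737, 0.1466, -0.2946)
  e−x'=0.0063;  (l²−L²−(e−x')²−y'²−z²)/2L = -0.0947
  √(A²+B²)=0.2947;  θ3 = -1.5494+1.8980 ≈ 0.3487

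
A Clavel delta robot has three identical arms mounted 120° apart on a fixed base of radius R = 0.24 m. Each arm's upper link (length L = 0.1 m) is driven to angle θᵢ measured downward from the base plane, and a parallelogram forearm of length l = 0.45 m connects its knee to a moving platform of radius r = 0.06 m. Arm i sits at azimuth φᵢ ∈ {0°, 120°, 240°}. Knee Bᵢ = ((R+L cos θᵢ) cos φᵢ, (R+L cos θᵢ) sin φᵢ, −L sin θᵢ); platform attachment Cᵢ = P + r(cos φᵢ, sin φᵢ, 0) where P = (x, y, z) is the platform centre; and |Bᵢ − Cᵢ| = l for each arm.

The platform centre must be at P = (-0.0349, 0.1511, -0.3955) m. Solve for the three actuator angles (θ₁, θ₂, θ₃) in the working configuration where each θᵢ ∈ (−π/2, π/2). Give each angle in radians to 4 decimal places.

arm 1 (φ=0.0°): x'=-0.0349, y'=0.1511
  A cos θ + B sin θ = C:  0.2149·cos θ + -0.3955·sin θ = -0.1647
  γ=atan2(-0.3955,0.2149)=-1.0731;  ψ=arccos(-0.3658)=1.9453;  θ1=γ+ψ≈0.8723
φ2=120.0° → target in arm frame (0.1483, -0.0453)
  e−x'=0.0317;  (l²−L²−(e−x')²−y'²−z²)/2L = 0.1651
  θ2 = atan2(B,A) + arccos(C/0.3968) = -0.3492
arm 3 (φ=240.0°): x'=-0.1134, y'=-0.1058
  A=0.2934, B=-0.3955, C=(l²−L²−A²−y'²−z²)/(2L)=-0.3060
  θ3 = atan2(B,A) + arccos(C/0.4925) = 1.3087

θ₁ = 0.8723, θ₂ = -0.3492, θ₃ = 1.3087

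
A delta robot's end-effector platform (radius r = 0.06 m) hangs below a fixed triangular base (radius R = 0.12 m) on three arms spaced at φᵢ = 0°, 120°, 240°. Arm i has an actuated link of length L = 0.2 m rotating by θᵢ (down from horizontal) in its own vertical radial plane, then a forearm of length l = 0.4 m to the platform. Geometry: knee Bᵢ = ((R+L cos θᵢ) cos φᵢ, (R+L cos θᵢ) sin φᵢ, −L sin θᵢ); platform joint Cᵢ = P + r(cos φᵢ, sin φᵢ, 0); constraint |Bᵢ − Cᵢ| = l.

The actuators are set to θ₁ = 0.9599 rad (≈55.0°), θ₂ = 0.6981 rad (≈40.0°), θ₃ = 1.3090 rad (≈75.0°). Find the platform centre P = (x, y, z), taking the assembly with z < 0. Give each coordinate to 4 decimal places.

(0.0213, 0.1415, -0.5051)

arm 1 at φ=0.0°: ρ1 = 0.1747;  centre 1 = (0.1747, 0.0000, -0.1638)
centre 2 = (0.2132·cos120.0°, 0.2132·sin120.0°, -0.1286) = (-0.1066, 0.1846, -0.1286)
φ3=240.0°: virtual centre (-0.0559, -0.0968, -0.1932), radius l
|centre ₂|²−|centre ₁|² = 0.0046;  |centre ₃|²−|centre ₁|² = -0.0076
[-0.5627 0.3693 0.0705]·P = 0.0046;  [-0.4612 -0.1936 -0.0587]·P = -0.0076
det = 0.2792;  x = 0.0068+-0.0287z,  y = 0.0229+-0.2348z
into |P−centre ₁|² = l²: 1.0560z² + 0.3266z + -0.1044 = 0;  Δ = 0.5478;  z = -0.5051 or 0.1958 → z<0 root = -0.5051
x = 0.0213, y = 0.1415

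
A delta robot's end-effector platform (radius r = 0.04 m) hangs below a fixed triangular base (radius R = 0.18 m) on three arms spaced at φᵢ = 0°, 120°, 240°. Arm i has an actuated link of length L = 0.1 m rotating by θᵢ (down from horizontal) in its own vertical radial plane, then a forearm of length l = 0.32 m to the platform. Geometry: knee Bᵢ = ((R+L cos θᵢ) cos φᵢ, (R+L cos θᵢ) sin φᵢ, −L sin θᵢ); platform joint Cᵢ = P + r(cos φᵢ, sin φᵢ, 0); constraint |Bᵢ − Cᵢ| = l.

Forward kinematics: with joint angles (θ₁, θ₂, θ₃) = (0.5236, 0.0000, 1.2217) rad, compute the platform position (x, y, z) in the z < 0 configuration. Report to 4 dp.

O1 = (0.2266·cos0.0°, 0.2266·sin0.0°, -0.0500) = (0.2266, 0.0000, -0.0500)
arm 2 at φ=120.0°: (R−r)+L cos θ2 = 0.2400;  O2 = (-0.1200, 0.2078, 0.0000)
O3 = (0.1742·cos240.0°, 0.1742·sin240.0°, -0.0940) = (-0.0871, -0.1509, -0.0940)
subtract pairs → two planes through P
[-0.6932 0.4157 0.1000]·P = 0.0038;  [-0.6274 -0.3017 -0.0879]·P = -0.0147
det = 0.4700;  x = 0.0106+-0.0136z,  y = 0.0266+-0.2632z
sphere 1 gives Az²+Bz+C=0 with A=1.0695, B=0.0918, C=-0.0525;  B²−4AC=0.2331;  roots -0.2687, 0.1828;  negative root z = -0.2687
x = 0.0142, y = 0.0974

(0.0142, 0.0974, -0.2687)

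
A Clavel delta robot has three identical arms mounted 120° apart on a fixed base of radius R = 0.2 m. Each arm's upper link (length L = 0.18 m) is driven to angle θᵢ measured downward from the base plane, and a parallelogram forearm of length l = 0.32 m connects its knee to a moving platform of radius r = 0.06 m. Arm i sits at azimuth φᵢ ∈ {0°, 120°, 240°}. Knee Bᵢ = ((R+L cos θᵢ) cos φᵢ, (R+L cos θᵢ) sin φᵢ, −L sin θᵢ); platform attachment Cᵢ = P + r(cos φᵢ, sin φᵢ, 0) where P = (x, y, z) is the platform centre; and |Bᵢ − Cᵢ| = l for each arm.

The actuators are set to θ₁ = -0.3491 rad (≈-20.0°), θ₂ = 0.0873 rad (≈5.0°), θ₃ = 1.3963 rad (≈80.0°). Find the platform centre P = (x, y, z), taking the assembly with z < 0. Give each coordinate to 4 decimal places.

arm 1 at φ=0.0°: e+L cos θ1 = 0.3091;  S1 = (0.3091, 0.0000, 0.0616)
arm 2 at φ=120.0°: e+L cos θ2 = 0.3193;  S2 = (-0.1597, 0.2765, -0.0157)
φ3=240.0°: virtual centre (-0.0856, -0.1483, -0.1773), radius l
subtract pairs → two planes through P
plane₁₂: -0.9376x+0.5531y+-0.1545z = 0.0028
Cramer: x(z) = 0.0287-0.4337z;  y(z) = 0.0538-0.4559z
sphere 1 gives Az²+Bz+C=0 with A=1.3960, B=0.0711, C=-0.0171;  B²−4AC=0.1003;  roots -0.1389, 0.0880;  negative root z = -0.1389
x = 0.0889, y = 0.1171

(0.0889, 0.1171, -0.1389)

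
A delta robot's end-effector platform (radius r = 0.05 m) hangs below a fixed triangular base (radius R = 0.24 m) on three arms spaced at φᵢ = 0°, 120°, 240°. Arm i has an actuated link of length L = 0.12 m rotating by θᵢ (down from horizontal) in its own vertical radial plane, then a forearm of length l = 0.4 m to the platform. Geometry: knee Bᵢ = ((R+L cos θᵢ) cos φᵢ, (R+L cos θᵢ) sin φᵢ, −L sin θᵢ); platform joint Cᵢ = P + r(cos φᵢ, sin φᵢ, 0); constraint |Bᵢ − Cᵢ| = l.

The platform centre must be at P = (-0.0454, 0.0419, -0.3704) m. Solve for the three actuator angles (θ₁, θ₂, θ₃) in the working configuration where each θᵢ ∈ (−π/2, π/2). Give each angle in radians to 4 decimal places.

θ₁ = 1.0475, θ₂ = 0.4366, θ₃ = 0.8725

φ1=0.0° → target in arm frame (-0.0454, 0.0419)
  A cos θ + B sin θ = C:  0.2354·cos θ + -0.3704·sin θ = -0.2032
  √(A²+B²)=0.4389;  θ1 = -1.0047+2.0521 ≈ 1.0475
φ2=120.0° → target in arm frame (0.0590, 0.0184)
  e−x'=0.1310;  (l²−L²−(e−x')²−y'²−z²)/2L = -0.0379
  θ2 = atan2(B,A) + arccos(C/0.3929) = 0.4366
arm 3 (φ=240.0°): x'=-0.0136, y'=-0.0603
  A=0.2036, B=-0.3704, C=(l²−L²−A²−y'²−z²)/(2L)=-0.1528
  θ3 = atan2(B,A) + arccos(C/0.4227) = 0.8725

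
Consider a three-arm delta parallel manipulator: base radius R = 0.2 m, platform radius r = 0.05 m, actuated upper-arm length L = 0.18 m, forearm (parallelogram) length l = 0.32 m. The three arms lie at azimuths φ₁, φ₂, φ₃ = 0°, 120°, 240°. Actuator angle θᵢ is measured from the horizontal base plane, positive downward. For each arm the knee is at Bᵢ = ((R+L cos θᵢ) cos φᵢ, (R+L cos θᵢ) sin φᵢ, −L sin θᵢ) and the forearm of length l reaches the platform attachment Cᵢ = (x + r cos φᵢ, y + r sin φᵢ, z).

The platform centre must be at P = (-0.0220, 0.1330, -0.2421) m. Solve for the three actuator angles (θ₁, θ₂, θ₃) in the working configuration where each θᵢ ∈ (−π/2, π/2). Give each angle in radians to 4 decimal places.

θ₁ = 0.9600, θ₂ = 0.0001, θ₃ = 1.3093

φ1=0.0° → target in arm frame (-0.0220, 0.1330)
  e−x'=0.1720;  (l²−L²−(e−x')²−y'²−z²)/2L = -0.0997
  γ=atan2(-0.2421,0.1720)=-0.9531;  ψ=arccos(-0.3357)=1.9131;  θ1=γ+ψ≈0.9600
rotate P by −φ2: (0.1262, -0.0474, -0.2421)
  e−x'=0.0238;  (l²−L²−(e−x')²−y'²−z²)/2L = 0.0238
  θ2 = atan2(B,A) + arccos(C/0.2433) = 0.0001
rotate P by −φ3: (-0.1042, -0.0856, -0.2421)
  A cos θ + B sin θ = C:  0.2542·cos θ + -0.2421·sin θ = -0.1682
  θ3 = atan2(B,A) + arccos(C/0.3510) = 1.3093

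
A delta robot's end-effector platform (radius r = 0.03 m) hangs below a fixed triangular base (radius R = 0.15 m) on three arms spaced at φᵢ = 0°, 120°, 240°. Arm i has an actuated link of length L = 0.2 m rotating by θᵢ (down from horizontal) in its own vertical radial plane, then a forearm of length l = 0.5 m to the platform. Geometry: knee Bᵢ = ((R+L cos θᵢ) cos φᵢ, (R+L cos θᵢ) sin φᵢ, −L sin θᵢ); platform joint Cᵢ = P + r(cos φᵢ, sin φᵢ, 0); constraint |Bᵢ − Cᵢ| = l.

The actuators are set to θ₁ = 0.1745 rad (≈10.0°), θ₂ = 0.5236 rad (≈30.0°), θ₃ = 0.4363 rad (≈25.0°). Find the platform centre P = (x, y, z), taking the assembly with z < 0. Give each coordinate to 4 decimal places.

arm 1 at φ=0.0°: ρ1 = 0.3170;  S1 = (0.3170, 0.0000, -0.0347)
φ2=120.0°: virtual centre (-0.1466, 0.2539, -0.1000), radius l
arm 3 at φ=240.0°: ρ3 = 0.3013;  S3 = (-0.1506, -0.2609, -0.0845)
subtract pairs → two planes through P
[-0.9271 0.5078 -0.1306]·P = -0.0057;  [-0.9352 -0.5218 -0.0996]·P = -0.0038
det = 0.9587;  x = 0.0051+-0.1238z,  y = -0.0019+0.0310z
quadratic in z: (1.0163)z²+(0.1466)z+(-0.1515)=0, √Δ=0.7984 → z ∈ {-0.4649, 0.3207}; z = -0.4649 (taking z<0)
x = 0.0627, y = -0.0164

(0.0627, -0.0164, -0.4649)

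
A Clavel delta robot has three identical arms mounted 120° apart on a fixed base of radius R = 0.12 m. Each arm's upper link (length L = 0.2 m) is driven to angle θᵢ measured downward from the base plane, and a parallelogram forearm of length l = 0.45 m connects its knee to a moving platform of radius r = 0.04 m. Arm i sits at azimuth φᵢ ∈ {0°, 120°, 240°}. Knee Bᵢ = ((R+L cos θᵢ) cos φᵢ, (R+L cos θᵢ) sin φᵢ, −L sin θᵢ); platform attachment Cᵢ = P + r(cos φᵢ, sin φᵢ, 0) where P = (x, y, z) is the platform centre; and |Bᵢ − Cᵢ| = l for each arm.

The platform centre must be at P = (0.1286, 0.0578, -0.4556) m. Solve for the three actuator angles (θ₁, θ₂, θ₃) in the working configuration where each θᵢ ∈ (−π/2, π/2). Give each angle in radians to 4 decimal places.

φ1=0.0° → target in arm frame (0.1286, 0.0578)
  A cos θ + B sin θ = C:  -0.0486·cos θ + -0.4556·sin θ = -0.1269
  γ=atan2(-0.4556,-0.0486)=-1.6771;  ψ=arccos(-0.2770)=1.8515;  θ1=γ+ψ≈0.1744
rotate P by −φ2: (-0.0142, -0.1403, -0.4556)
  A=0.0942, B=-0.4556, C=(l²−L²−A²−y'²−z²)/(2L)=-0.1841
  θ2 = atan2(B,A) + arccos(C/0.4652) = 0.6108
arm 3 (φ=240.0°): x'=-0.1144, y'=0.0825
  A cos θ + B sin θ = C:  0.1944·cos θ + -0.4556·sin θ = -0.2241
  √(A²+B²)=0.4953;  θ3 = -1.1676+2.0403 ≈ 0.8728

θ₁ = 0.1744, θ₂ = 0.6108, θ₃ = 0.8728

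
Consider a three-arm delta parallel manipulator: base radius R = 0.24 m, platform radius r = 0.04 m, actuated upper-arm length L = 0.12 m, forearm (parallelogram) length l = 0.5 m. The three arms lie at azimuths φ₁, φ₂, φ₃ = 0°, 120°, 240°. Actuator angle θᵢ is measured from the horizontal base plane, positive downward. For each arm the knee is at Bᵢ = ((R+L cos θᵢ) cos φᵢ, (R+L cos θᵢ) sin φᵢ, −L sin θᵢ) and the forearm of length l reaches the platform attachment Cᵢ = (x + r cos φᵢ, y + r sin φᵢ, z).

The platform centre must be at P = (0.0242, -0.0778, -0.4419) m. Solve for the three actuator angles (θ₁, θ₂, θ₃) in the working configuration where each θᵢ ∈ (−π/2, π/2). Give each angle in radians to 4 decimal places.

θ₁ = 0.3491, θ₂ = 0.8725, θ₃ = 0.1745

arm 1 (φ=0.0°): x'=0.0242, y'=-0.0778
  e−x'=0.1758;  (l²−L²−(e−x')²−y'²−z²)/2L = 0.0140
  √(A²+B²)=0.4756;  θ1 = -1.1922+1.5413 ≈ 0.3491
rotate P by −φ2: (-0.0795, 0.0179, -0.4419)
  A cos θ + B sin θ = C:  0.2795·cos θ + -0.4419·sin θ = -0.1588
  γ=atan2(-0.4419,0.2795)=-1.0069;  ψ=arccos(-0.3037)=1.8793;  θ2=γ+ψ≈0.8725
rotate P by −φ3: (0.0553, 0.0599, -0.4419)
  e−x'=0.1447;  (l²−L²−(e−x')²−y'²−z²)/2L = 0.0658
  θ3 = atan2(B,A) + arccos(C/0.4650) = 0.1745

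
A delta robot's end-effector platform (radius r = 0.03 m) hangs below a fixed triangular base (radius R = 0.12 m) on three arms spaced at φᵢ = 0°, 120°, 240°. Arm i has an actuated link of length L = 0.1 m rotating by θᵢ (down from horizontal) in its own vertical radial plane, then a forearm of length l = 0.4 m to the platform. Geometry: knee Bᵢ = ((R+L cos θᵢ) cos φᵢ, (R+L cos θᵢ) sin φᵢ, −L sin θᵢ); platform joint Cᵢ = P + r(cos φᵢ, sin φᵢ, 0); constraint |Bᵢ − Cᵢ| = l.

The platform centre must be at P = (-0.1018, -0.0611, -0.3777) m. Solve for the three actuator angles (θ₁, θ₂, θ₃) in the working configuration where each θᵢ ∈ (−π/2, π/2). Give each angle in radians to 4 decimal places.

φ1=0.0° → target in arm frame (-0.1018, -0.0611)
  A cos θ + B sin θ = C:  0.1918·cos θ + -0.3777·sin θ = -0.1659
  γ=atan2(-0.3777,0.1918)=-1.1009;  ψ=arccos(-0.3916)=1.9732;  θ1=γ+ψ≈0.8723
arm 2 (φ=120.0°): x'=-0.0020, y'=0.1187
  A cos θ + B sin θ = C:  0.0920·cos θ + -0.3777·sin θ = -0.0761
  γ=atan2(-0.3777,0.0920)=-1.3318;  ψ=arccos(-0.1957)=1.7678;  θ2=γ+ψ≈0.4359
φ3=240.0° → target in arm frame (0.1038, -0.0576)
  A=-0.0138, B=-0.3777, C=(l²−L²−A²−y'²−z²)/(2L)=0.0192
  √(A²+B²)=0.3780;  θ3 = -1.6074+1.5201 ≈ -0.0873

θ₁ = 0.8723, θ₂ = 0.4359, θ₃ = -0.0873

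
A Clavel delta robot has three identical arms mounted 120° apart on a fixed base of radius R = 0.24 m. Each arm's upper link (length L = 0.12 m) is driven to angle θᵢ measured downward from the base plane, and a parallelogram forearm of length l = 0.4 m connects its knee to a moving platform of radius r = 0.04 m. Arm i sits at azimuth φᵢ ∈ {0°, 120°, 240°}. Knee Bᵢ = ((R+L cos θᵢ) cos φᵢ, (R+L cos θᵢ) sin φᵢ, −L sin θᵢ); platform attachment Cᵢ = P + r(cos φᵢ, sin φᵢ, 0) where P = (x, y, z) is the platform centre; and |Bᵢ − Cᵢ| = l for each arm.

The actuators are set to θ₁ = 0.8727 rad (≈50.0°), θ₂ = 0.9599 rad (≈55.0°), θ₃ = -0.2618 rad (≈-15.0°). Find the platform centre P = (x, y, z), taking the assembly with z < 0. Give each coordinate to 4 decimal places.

S1 = (0.2771·cos0.0°, 0.2771·sin0.0°, -0.0919) = (0.2771, 0.0000, -0.0919)
arm 2 at φ=120.0°: e+L cos θ2 = 0.2688;  S2 = (-0.1344, 0.2328, -0.0983)
φ3=240.0°: virtual centre (-0.1580, -0.2736, 0.0311), radius l
|S₂|²−|S₁|² = -0.0033;  |S₃|²−|S₁|² = 0.0155
linear system: -0.8231x+0.4656y = -0.0033−-0.0127z; -0.8702x+-0.5472y = 0.0155−0.2460z
Cramer: x(z) = -0.0063+0.1257z;  y(z) = -0.0183+0.2496z
sphere 1 gives Az²+Bz+C=0 with A=1.0781, B=0.1034, C=-0.0709;  B²−4AC=0.3163;  roots -0.3088, 0.2129;  negative root z = -0.3088
x = -0.0451, y = -0.0954

(-0.0451, -0.0954, -0.3088)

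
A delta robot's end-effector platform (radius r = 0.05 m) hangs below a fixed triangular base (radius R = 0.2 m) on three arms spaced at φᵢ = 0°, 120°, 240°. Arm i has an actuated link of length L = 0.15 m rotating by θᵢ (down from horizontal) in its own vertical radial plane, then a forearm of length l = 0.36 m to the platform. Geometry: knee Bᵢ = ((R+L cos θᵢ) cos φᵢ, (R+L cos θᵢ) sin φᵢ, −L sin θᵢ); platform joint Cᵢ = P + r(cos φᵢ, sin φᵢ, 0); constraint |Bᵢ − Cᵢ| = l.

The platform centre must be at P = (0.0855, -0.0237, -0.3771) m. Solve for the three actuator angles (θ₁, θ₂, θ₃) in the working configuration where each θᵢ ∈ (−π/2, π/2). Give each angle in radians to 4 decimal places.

φ1=0.0° → target in arm frame (0.0855, -0.0237)
  A=0.0645, B=-0.3771, C=(l²−L²−A²−y'²−z²)/(2L)=-0.1328
  √(A²+B²)=0.3826;  θ1 = -1.4014+1.9252 ≈ 0.5238
φ2=120.0° → target in arm frame (-0.0633, -0.0622)
  e−x'=0.2133;  (l²−L²−(e−x')²−y'²−z²)/2L = -0.2815
  θ2 = atan2(B,A) + arccos(C/0.4332) = 1.2221
arm 3 (φ=240.0°): x'=-0.0222, y'=0.0859
  A cos θ + B sin θ = C:  0.1722·cos θ + -0.3771·sin θ = -0.2405
  √(A²+B²)=0.4146;  θ3 = -1.1424+2.1896 ≈ 1.0472

θ₁ = 0.5238, θ₂ = 1.2221, θ₃ = 1.0472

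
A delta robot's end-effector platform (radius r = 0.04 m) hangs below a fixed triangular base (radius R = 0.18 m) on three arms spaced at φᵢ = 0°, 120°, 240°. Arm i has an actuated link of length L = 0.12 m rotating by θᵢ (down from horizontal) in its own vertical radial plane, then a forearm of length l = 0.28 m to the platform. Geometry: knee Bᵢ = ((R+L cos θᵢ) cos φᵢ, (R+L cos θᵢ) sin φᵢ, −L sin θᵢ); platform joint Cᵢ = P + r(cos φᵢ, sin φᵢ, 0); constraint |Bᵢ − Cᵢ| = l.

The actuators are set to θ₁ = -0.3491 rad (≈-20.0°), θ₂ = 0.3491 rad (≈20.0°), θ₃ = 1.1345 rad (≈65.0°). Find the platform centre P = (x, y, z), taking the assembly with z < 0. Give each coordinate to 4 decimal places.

S1 = (0.2528·cos0.0°, 0.2528·sin0.0°, 0.0410) = (0.2528, 0.0000, 0.0410)
arm 2 at φ=120.0°: ρ2 = 0.2528;  S2 = (-0.1264, 0.2189, -0.0410)
φ3=240.0°: virtual centre (-0.0954, -0.1652, -0.1088), radius l
|S₂|²−|S₁|² = 0.0000;  |S₃|²−|S₁|² = -0.0174
linear system: -0.7583x+0.4378y = 0.0000−-0.1642z; -0.6962x+-0.3303y = -0.0174−-0.2996z
Cramer: x(z) = 0.0137-0.3339z;  y(z) = 0.0237-0.2033z
into |P−S₁|² = l²: 1.1528z² + 0.0679z + -0.0190 = 0;  Δ = 0.0922;  z = -0.1612 or 0.1023 → z<0 root = -0.1612
x = 0.0675, y = 0.0565

(0.0675, 0.0565, -0.1612)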